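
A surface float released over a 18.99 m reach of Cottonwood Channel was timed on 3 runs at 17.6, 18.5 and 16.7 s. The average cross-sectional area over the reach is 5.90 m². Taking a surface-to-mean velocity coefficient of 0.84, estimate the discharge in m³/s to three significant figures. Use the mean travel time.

5.35 m³/s

t̄ = (17.6 + 18.5 + 16.7) / 3 = 17.6 s
v_surface = L / t̄ = 18.99 / 17.6 = 1.079 m/s
v_mean = 0.84 × 1.079 = 0.9063 m/s
Q = A × v_mean = 5.90 × 0.9063 = 5.347 m³/s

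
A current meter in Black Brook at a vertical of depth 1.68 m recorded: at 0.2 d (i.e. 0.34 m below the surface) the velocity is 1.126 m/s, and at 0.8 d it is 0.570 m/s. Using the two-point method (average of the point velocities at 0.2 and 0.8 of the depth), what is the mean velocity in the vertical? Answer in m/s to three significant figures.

v̄ = (1.126 + 0.570) / 2 = 0.8480 m/s

0.848 m/s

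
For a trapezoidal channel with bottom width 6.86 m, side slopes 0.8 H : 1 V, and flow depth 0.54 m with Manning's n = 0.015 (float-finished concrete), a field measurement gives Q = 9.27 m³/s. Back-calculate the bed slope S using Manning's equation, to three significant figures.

A = (b + z·y)·y = (6.86 + 0.8×0.54)×0.54 = 3.938 m²
P = b + 2y√(1+z²) = 6.86 + 2×0.54×√(1+0.8²) = 8.243 m
R = A/P = 3.938/8.243 = 0.4777 m
S = (Q·n / (1·A·R^(2/3)))² = (9.27×0.015 / (1×3.938×0.6111))² = 0.003339

0.00334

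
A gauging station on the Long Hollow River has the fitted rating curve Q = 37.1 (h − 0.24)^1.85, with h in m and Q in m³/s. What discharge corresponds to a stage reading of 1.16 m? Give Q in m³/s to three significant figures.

31.8 m³/s

Q = 37.1 × (1.16 − 0.24)^1.85 = 37.1 × 0.92^1.85 = 31.80 m³/s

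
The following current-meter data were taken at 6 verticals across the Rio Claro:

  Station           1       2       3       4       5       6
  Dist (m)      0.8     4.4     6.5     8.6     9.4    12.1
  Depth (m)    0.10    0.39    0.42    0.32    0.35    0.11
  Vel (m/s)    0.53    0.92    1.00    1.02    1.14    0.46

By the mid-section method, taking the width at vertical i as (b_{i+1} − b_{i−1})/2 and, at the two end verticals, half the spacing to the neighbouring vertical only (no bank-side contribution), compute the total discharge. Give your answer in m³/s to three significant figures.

3.24 m³/s

w_1 = (4.4 − 0.8)/2 = 1.8 m; q_1 = 0.53 × 0.10 × 1.8 = 0.09540 m³/s
w_2 = (6.5 − 0.8)/2 = 2.85 m; q_2 = 0.92 × 0.39 × 2.85 = 1.023 m³/s
w_3 = (8.6 − 4.4)/2 = 2.1 m; q_3 = 1.00 × 0.42 × 2.1 = 0.8820 m³/s
w_4 = (9.4 − 6.5)/2 = 1.45 m; q_4 = 1.02 × 0.32 × 1.45 = 0.4733 m³/s
w_5 = (12.1 − 8.6)/2 = 1.75 m; q_5 = 1.14 × 0.35 × 1.75 = 0.6983 m³/s
w_6 = (12.1 − 9.4)/2 = 1.35 m; q_6 = 0.46 × 0.11 × 1.35 = 0.06831 m³/s
Q = Σ qᵢ = 3.240 m³/s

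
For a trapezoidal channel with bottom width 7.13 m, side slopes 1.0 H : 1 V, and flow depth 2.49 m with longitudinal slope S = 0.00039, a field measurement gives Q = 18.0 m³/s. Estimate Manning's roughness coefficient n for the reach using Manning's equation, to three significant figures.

0.0373

A = (b + z·y)·y = (7.13 + 1.0×2.49)×2.49 = 23.95 m²
P = b + 2y√(1+z²) = 7.13 + 2×2.49×√(1+1.0²) = 14.17 m
R = A/P = 23.95/14.17 = 1.690 m
n = (1/Q)·A·R^(2/3)·S^(1/2) = (1/18.0) × 23.95 × 1.419 × 0.01975 = 0.03729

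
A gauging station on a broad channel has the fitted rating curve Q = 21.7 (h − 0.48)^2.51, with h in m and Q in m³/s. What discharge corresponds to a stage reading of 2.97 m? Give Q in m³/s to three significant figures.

214 m³/s

Q = 21.7 × (2.97 − 0.48)^2.51 = 21.7 × 2.49^2.51 = 214.2 m³/s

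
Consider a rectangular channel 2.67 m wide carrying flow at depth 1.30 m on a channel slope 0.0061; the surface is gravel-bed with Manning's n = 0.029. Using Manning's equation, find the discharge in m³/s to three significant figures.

A = b·y = 2.67 × 1.30 = 3.471 m²
P = b + 2y = 2.67 + 2×1.30 = 5.270 m
R = A/P = 3.471/5.270 = 0.6586 m
Q = (1/n)·A·R^(2/3)·S^(1/2) = (1/0.029) × 3.471 × 0.6586^(2/3) × 0.0061^(1/2) = 7.076 m³/s

7.08 m³/s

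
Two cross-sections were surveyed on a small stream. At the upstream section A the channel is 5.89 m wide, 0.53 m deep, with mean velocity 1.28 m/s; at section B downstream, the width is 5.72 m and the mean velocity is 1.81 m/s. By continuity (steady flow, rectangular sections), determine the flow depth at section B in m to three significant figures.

0.386 m

Q = A₁V₁ = (5.89×0.53) × 1.28 = 3.996 m³/s
d₂ = Q/(b₂ V₂) = 3.996/(5.72×1.81) = 0.3859 m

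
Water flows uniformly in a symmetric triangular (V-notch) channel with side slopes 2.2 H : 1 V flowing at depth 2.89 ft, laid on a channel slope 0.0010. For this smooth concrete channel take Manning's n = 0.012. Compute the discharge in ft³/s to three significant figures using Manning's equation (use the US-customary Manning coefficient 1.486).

86.4 ft³/s

A = z·y² = 2.2×2.89² = 18.37 ft²
P = 2y√(1+z²) = 2×2.89×√(1+2.2²) = 13.97 ft
R = A/P = 18.37/13.97 = 1.315 ft
Q = (1.486/n)·A·R^(2/3)·S^(1/2) = (1.486/0.012) × 18.37 × 1.315^(2/3) × 0.0010^(1/2) = 86.39 ft³/s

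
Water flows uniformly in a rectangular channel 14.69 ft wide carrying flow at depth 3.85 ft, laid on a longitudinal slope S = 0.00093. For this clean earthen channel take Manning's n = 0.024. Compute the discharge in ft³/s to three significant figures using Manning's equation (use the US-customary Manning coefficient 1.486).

A = b·y = 14.69 × 3.85 = 56.56 ft²
P = b + 2y = 14.69 + 2×3.85 = 22.39 ft
R = A/P = 56.56/22.39 = 2.526 ft
Q = (1.486/n)·A·R^(2/3)·S^(1/2) = (1.486/0.024) × 56.56 × 2.526^(2/3) × 0.00093^(1/2) = 198.1 ft³/s

198 ft³/s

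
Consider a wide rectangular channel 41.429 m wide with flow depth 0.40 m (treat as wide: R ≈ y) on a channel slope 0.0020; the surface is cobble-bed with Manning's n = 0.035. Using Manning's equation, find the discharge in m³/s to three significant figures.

A = b·y = 41.429 × 0.40 = 16.57 m²
Wide channel: R ≈ y = 0.40 m
Q = (1/n)·A·R^(2/3)·S^(1/2) = (1/0.035) × 16.57 × 0.4000^(2/3) × 0.0020^(1/2) = 11.50 m³/s

11.5 m³/s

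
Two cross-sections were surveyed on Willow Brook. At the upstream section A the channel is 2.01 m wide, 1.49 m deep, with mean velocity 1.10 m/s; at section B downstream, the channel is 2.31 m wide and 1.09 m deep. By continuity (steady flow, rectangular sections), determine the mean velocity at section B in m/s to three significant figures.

1.31 m/s

Q = A₁V₁ = (2.01×1.49) × 1.10 = 3.294 m³/s
A₂ = 2.31 × 1.09 = 2.518 m²
V₂ = Q/A₂ = 3.294/2.518 = 1.308 m/s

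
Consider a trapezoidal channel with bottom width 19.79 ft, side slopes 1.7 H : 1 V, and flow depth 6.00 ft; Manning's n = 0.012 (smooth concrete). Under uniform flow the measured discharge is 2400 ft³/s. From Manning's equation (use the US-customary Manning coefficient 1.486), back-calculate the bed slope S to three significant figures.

0.00174

A = (b + z·y)·y = (19.79 + 1.7×6.00)×6.00 = 179.9 ft²
P = b + 2y√(1+z²) = 19.79 + 2×6.00×√(1+1.7²) = 43.46 ft
R = A/P = 179.9/43.46 = 4.141 ft
S = (Q·n / (1.486·A·R^(2/3)))² = (2400×0.012 / (1.486×179.9×2.579))² = 0.001745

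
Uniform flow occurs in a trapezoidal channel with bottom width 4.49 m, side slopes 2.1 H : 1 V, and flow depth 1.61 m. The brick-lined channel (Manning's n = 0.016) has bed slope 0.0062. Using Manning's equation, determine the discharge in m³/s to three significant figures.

64.7 m³/s

A = (b + z·y)·y = (4.49 + 2.1×1.61)×1.61 = 12.67 m²
P = b + 2y√(1+z²) = 4.49 + 2×1.61×√(1+2.1²) = 11.98 m
R = A/P = 12.67/11.98 = 1.058 m
Q = (1/n)·A·R^(2/3)·S^(1/2) = (1/0.016) × 12.67 × 1.058^(2/3) × 0.0062^(1/2) = 64.75 m³/s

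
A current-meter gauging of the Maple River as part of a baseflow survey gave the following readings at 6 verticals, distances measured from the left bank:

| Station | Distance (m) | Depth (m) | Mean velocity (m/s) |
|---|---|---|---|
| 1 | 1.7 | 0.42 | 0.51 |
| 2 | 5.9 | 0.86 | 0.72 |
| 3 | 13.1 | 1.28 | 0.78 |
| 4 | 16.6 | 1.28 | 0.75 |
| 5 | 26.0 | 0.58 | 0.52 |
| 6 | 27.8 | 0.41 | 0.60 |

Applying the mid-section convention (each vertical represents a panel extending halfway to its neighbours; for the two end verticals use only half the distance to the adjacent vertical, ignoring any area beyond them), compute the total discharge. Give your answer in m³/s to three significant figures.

17.4 m³/s

w_1 = (5.9 − 1.7)/2 = 2.1 m; q_1 = 0.51 × 0.42 × 2.1 = 0.4498 m³/s
w_2 = (13.1 − 1.7)/2 = 5.7 m; q_2 = 0.72 × 0.86 × 5.7 = 3.529 m³/s
w_3 = (16.6 − 5.9)/2 = 5.35 m; q_3 = 0.78 × 1.28 × 5.35 = 5.341 m³/s
w_4 = (26.0 − 13.1)/2 = 6.45 m; q_4 = 0.75 × 1.28 × 6.45 = 6.192 m³/s
w_5 = (27.8 − 16.6)/2 = 5.6 m; q_5 = 0.52 × 0.58 × 5.6 = 1.689 m³/s
w_6 = (27.8 − 26.0)/2 = 0.9 m; q_6 = 0.60 × 0.41 × 0.9 = 0.2214 m³/s
Q = Σ qᵢ = 17.42 m³/s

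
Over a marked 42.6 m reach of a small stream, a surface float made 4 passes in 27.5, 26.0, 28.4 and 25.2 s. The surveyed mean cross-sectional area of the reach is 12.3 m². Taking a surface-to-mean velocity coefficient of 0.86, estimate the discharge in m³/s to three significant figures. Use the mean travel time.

t̄ = (27.5 + 26.0 + 28.4 + 25.2) / 4 = 26.775 s
v_surface = L / t̄ = 42.6 / 26.775 = 1.591 m/s
v_mean = 0.86 × 1.591 = 1.368 m/s
Q = A × v_mean = 12.3 × 1.368 = 16.83 m³/s

16.8 m³/s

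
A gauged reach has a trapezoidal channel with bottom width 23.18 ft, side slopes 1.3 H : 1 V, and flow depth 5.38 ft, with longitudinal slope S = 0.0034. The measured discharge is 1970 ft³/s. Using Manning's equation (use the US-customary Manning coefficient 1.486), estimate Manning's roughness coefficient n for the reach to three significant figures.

A = (b + z·y)·y = (23.18 + 1.3×5.38)×5.38 = 162.3 ft²
P = b + 2y√(1+z²) = 23.18 + 2×5.38×√(1+1.3²) = 40.83 ft
R = A/P = 162.3/40.83 = 3.976 ft
n = (1.486/Q)·A·R^(2/3)·S^(1/2) = (1.486/1970) × 162.3 × 2.510 × 0.05831 = 0.01792

0.0179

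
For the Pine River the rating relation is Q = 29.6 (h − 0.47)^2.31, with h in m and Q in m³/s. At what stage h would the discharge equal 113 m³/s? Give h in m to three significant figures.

h − h₀ = (Q/C)^(1/b) = (113/29.6)^(1/2.31) = 1.786 m
h = 0.47 + 1.786 = 2.256 m

2.26 m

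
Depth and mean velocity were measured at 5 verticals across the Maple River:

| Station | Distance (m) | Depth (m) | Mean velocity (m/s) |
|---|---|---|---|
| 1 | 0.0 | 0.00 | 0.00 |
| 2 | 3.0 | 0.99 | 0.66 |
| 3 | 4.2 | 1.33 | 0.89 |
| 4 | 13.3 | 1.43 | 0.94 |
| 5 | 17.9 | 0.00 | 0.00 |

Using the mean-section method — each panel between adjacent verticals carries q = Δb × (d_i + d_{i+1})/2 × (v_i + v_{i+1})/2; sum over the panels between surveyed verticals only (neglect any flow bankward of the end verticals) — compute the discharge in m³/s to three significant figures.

14.6 m³/s

Panel 1-2: Δb = 3 m, d̄ = (0.00+0.99)/2 = 0.495, v̄ = (0.00+0.66)/2 = 0.33 → q = 3×0.495×0.33 = 0.4901 m³/s
Panel 2-3: Δb = 1.2 m, d̄ = (0.99+1.33)/2 = 1.16, v̄ = (0.66+0.89)/2 = 0.775 → q = 1.2×1.16×0.775 = 1.079 m³/s
Panel 3-4: Δb = 9.1 m, d̄ = (1.33+1.43)/2 = 1.38, v̄ = (0.89+0.94)/2 = 0.915 → q = 9.1×1.38×0.915 = 11.49 m³/s
Panel 4-5: Δb = 4.6 m, d̄ = (1.43+0.00)/2 = 0.715, v̄ = (0.94+0.00)/2 = 0.47 → q = 4.6×0.715×0.47 = 1.546 m³/s
Q = Σ q = 14.61 m³/s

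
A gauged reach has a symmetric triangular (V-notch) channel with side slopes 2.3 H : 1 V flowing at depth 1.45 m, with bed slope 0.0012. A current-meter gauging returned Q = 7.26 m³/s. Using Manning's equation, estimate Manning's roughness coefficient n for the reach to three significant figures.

0.0176

A = z·y² = 2.3×1.45² = 4.836 m²
P = 2y√(1+z²) = 2×1.45×√(1+2.3²) = 7.273 m
R = A/P = 4.836/7.273 = 0.6649 m
n = (1/Q)·A·R^(2/3)·S^(1/2) = (1/7.26) × 4.836 × 0.7618 × 0.03464 = 0.01758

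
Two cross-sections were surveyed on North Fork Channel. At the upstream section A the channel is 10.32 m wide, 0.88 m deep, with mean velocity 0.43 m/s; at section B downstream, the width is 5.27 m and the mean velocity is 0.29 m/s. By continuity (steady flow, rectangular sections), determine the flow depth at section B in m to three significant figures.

2.56 m

Q = A₁V₁ = (10.32×0.88) × 0.43 = 3.905 m³/s
d₂ = Q/(b₂ V₂) = 3.905/(5.27×0.29) = 2.555 m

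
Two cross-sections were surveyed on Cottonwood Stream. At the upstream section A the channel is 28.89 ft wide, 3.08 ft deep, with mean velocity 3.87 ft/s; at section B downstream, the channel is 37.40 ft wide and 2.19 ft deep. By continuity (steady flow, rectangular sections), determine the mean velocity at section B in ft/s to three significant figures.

Q = A₁V₁ = (28.89×3.08) × 3.87 = 344.4 ft³/s
A₂ = 37.40 × 2.19 = 81.91 ft²
V₂ = Q/A₂ = 344.4/81.91 = 4.204 ft/s

4.20 ft/s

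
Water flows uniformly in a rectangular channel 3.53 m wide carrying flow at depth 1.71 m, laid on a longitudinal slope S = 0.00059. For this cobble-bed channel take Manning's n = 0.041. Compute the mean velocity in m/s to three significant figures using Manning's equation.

A = b·y = 3.53 × 1.71 = 6.036 m²
P = b + 2y = 3.53 + 2×1.71 = 6.950 m
R = A/P = 6.036/6.950 = 0.8685 m
Q = (1/n)·A·R^(2/3)·S^(1/2) = (1/0.041) × 6.036 × 0.8685^(2/3) × 0.00059^(1/2) = 3.255 m³/s
V = Q/A = 3.255/6.036 = 0.5393 m/s

0.539 m/s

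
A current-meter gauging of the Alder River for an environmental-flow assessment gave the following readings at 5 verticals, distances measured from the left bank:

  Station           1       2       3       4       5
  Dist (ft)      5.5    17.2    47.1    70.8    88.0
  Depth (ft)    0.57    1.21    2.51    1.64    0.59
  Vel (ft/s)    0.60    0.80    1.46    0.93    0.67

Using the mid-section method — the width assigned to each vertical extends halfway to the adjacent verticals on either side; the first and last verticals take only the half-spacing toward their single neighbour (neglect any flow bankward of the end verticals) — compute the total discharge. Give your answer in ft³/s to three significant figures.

w_1 = (17.2 − 5.5)/2 = 5.85 ft; q_1 = 0.60 × 0.57 × 5.85 = 2.001 ft³/s
w_2 = (47.1 − 5.5)/2 = 20.8 ft; q_2 = 0.80 × 1.21 × 20.8 = 20.13 ft³/s
w_3 = (70.8 − 17.2)/2 = 26.8 ft; q_3 = 1.46 × 2.51 × 26.8 = 98.21 ft³/s
w_4 = (88.0 − 47.1)/2 = 20.45 ft; q_4 = 0.93 × 1.64 × 20.45 = 31.19 ft³/s
w_5 = (88.0 − 70.8)/2 = 8.6 ft; q_5 = 0.67 × 0.59 × 8.6 = 3.400 ft³/s
Q = Σ qᵢ = 154.9 ft³/s

155 ft³/s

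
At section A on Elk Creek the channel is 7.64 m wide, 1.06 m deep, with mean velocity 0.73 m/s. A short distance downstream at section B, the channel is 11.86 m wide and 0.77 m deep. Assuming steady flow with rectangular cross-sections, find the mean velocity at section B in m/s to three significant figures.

Q = A₁V₁ = (7.64×1.06) × 0.73 = 5.912 m³/s
A₂ = 11.86 × 0.77 = 9.132 m²
V₂ = Q/A₂ = 5.912/9.132 = 0.6474 m/s

0.647 m/s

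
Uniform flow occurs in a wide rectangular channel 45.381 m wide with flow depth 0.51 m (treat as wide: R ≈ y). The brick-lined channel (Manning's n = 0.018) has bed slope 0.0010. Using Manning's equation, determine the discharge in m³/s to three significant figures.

26.0 m³/s

A = b·y = 45.381 × 0.51 = 23.14 m²
Wide channel: R ≈ y = 0.51 m
Q = (1/n)·A·R^(2/3)·S^(1/2) = (1/0.018) × 23.14 × 0.5100^(2/3) × 0.0010^(1/2) = 25.95 m³/s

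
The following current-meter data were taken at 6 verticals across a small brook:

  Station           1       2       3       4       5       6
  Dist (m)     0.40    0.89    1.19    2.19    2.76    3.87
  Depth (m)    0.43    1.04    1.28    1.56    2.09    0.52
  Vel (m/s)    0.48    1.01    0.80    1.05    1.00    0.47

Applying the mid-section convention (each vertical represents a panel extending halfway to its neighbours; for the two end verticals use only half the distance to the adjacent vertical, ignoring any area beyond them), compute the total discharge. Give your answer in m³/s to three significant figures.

w_1 = (0.89 − 0.40)/2 = 0.245 m; q_1 = 0.48 × 0.43 × 0.245 = 0.05057 m³/s
w_2 = (1.19 − 0.40)/2 = 0.395 m; q_2 = 1.01 × 1.04 × 0.395 = 0.4149 m³/s
w_3 = (2.19 − 0.89)/2 = 0.65 m; q_3 = 0.80 × 1.28 × 0.65 = 0.6656 m³/s
w_4 = (2.76 − 1.19)/2 = 0.785 m; q_4 = 1.05 × 1.56 × 0.785 = 1.286 m³/s
w_5 = (3.87 − 2.19)/2 = 0.84 m; q_5 = 1.00 × 2.09 × 0.84 = 1.756 m³/s
w_6 = (3.87 − 2.76)/2 = 0.555 m; q_6 = 0.47 × 0.52 × 0.555 = 0.1356 m³/s
Q = Σ qᵢ = 4.308 m³/s

4.31 m³/s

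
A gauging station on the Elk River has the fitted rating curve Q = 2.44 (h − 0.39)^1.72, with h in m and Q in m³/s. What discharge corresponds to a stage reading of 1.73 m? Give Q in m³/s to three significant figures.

4.04 m³/s

Q = 2.44 × (1.73 − 0.39)^1.72 = 2.44 × 1.34^1.72 = 4.037 m³/s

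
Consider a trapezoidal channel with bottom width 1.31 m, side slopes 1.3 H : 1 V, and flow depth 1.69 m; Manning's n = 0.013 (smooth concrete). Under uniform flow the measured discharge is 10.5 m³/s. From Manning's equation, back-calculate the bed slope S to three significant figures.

A = (b + z·y)·y = (1.31 + 1.3×1.69)×1.69 = 5.927 m²
P = b + 2y√(1+z²) = 1.31 + 2×1.69×√(1+1.3²) = 6.854 m
R = A/P = 5.927/6.854 = 0.8648 m
S = (Q·n / (1·A·R^(2/3)))² = (10.5×0.013 / (1×5.927×0.9077))² = 0.0006438

0.000644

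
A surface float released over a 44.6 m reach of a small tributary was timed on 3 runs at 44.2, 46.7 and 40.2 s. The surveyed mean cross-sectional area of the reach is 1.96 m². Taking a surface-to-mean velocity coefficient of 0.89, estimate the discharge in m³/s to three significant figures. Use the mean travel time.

t̄ = (44.2 + 46.7 + 40.2) / 3 = 43.7 s
v_surface = L / t̄ = 44.6 / 43.7 = 1.021 m/s
v_mean = 0.89 × 1.021 = 0.9083 m/s
Q = A × v_mean = 1.96 × 0.9083 = 1.780 m³/s

1.78 m³/s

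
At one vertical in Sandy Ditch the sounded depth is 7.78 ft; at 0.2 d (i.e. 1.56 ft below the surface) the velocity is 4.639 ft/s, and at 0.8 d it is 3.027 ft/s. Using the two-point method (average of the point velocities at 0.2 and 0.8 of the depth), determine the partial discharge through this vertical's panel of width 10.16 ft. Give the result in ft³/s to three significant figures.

303 ft³/s

v̄ = (4.639 + 3.027) / 2 = 3.833 ft/s
q = v̄ × d × w = 3.833 × 7.78 × 10.16 = 303.0 ft³/s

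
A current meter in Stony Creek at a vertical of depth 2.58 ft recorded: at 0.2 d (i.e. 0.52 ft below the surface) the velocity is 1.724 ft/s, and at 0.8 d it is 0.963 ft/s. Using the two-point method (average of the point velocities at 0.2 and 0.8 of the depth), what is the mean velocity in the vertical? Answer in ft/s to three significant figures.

1.34 ft/s

v̄ = (1.724 + 0.963) / 2 = 1.344 ft/s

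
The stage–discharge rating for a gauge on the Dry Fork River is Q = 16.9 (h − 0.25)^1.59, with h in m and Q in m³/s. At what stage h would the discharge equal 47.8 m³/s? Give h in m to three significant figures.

2.17 m

h − h₀ = (Q/C)^(1/b) = (47.8/16.9)^(1/1.59) = 1.923 m
h = 0.25 + 1.923 = 2.173 m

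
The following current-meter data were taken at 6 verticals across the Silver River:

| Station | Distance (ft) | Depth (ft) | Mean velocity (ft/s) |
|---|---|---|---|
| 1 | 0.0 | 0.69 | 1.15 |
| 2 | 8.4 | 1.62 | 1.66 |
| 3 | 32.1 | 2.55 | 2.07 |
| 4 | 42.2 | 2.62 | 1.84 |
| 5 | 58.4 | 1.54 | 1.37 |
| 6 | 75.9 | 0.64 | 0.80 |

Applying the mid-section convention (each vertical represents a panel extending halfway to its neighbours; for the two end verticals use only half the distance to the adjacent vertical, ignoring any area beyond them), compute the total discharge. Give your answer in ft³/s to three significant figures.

239 ft³/s

w_1 = (8.4 − 0.0)/2 = 4.2 ft; q_1 = 1.15 × 0.69 × 4.2 = 3.333 ft³/s
w_2 = (32.1 − 0.0)/2 = 16.05 ft; q_2 = 1.66 × 1.62 × 16.05 = 43.16 ft³/s
w_3 = (42.2 − 8.4)/2 = 16.9 ft; q_3 = 2.07 × 2.55 × 16.9 = 89.21 ft³/s
w_4 = (58.4 − 32.1)/2 = 13.15 ft; q_4 = 1.84 × 2.62 × 13.15 = 63.39 ft³/s
w_5 = (75.9 − 42.2)/2 = 16.85 ft; q_5 = 1.37 × 1.54 × 16.85 = 35.55 ft³/s
w_6 = (75.9 − 58.4)/2 = 8.75 ft; q_6 = 0.80 × 0.64 × 8.75 = 4.480 ft³/s
Q = Σ qᵢ = 239.1 ft³/s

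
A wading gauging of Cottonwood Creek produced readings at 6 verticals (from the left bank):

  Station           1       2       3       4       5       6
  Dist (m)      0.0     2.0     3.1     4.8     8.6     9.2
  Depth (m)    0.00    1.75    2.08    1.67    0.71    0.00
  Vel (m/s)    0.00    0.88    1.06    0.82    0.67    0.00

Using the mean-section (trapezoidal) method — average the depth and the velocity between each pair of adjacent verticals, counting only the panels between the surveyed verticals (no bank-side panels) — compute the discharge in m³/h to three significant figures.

Panel 1-2: Δb = 2 m, d̄ = (0.00+1.75)/2 = 0.875, v̄ = (0.00+0.88)/2 = 0.44 → q = 2×0.875×0.44 = 0.7700 m³/s
Panel 2-3: Δb = 1.1 m, d̄ = (1.75+2.08)/2 = 1.915, v̄ = (0.88+1.06)/2 = 0.97 → q = 1.1×1.915×0.97 = 2.043 m³/s
Panel 3-4: Δb = 1.7 m, d̄ = (2.08+1.67)/2 = 1.875, v̄ = (1.06+0.82)/2 = 0.94 → q = 1.7×1.875×0.94 = 2.996 m³/s
Panel 4-5: Δb = 3.8 m, d̄ = (1.67+0.71)/2 = 1.19, v̄ = (0.82+0.67)/2 = 0.745 → q = 3.8×1.19×0.745 = 3.369 m³/s
Panel 5-6: Δb = 0.6 m, d̄ = (0.71+0.00)/2 = 0.355, v̄ = (0.67+0.00)/2 = 0.335 → q = 0.6×0.355×0.335 = 0.07136 m³/s
Q = Σ q = 9.250 m³/s
= 9.250 × 3600 = 33300 m³/h

33300 m³/h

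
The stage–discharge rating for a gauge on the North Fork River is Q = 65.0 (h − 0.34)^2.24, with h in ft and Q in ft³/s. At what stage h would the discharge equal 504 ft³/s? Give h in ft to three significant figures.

h − h₀ = (Q/C)^(1/b) = (504/65.0)^(1/2.24) = 2.495 ft
h = 0.34 + 2.495 = 2.835 ft

2.84 ft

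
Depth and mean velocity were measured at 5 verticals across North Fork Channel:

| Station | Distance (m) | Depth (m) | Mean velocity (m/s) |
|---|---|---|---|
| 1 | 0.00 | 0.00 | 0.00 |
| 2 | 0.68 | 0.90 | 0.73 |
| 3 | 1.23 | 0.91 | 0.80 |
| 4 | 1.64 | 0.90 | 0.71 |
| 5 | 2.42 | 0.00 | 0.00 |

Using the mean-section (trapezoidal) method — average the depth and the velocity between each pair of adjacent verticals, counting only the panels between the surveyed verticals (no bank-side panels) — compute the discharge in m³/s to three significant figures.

Panel 1-2: Δb = 0.68 m, d̄ = (0.00+0.90)/2 = 0.45, v̄ = (0.00+0.73)/2 = 0.365 → q = 0.68×0.45×0.365 = 0.1117 m³/s
Panel 2-3: Δb = 0.55 m, d̄ = (0.90+0.91)/2 = 0.905, v̄ = (0.73+0.80)/2 = 0.765 → q = 0.55×0.905×0.765 = 0.3808 m³/s
Panel 3-4: Δb = 0.41 m, d̄ = (0.91+0.90)/2 = 0.905, v̄ = (0.80+0.71)/2 = 0.755 → q = 0.41×0.905×0.755 = 0.2801 m³/s
Panel 4-5: Δb = 0.78 m, d̄ = (0.90+0.00)/2 = 0.45, v̄ = (0.71+0.00)/2 = 0.355 → q = 0.78×0.45×0.355 = 0.1246 m³/s
Q = Σ q = 0.8972 m³/s

0.897 m³/s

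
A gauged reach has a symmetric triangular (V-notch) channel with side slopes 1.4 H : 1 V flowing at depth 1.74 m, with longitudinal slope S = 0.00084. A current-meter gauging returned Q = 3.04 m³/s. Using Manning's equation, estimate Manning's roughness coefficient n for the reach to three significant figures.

A = z·y² = 1.4×1.74² = 4.239 m²
P = 2y√(1+z²) = 2×1.74×√(1+1.4²) = 5.987 m
R = A/P = 4.239/5.987 = 0.7079 m
n = (1/Q)·A·R^(2/3)·S^(1/2) = (1/3.04) × 4.239 × 0.7943 × 0.02898 = 0.03210

0.0321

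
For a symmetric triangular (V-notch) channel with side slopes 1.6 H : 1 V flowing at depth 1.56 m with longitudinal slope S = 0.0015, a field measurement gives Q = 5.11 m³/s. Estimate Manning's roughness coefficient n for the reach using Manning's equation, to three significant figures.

A = z·y² = 1.6×1.56² = 3.894 m²
P = 2y√(1+z²) = 2×1.56×√(1+1.6²) = 5.887 m
R = A/P = 3.894/5.887 = 0.6614 m
n = (1/Q)·A·R^(2/3)·S^(1/2) = (1/5.11) × 3.894 × 0.7591 × 0.03873 = 0.02240

0.0224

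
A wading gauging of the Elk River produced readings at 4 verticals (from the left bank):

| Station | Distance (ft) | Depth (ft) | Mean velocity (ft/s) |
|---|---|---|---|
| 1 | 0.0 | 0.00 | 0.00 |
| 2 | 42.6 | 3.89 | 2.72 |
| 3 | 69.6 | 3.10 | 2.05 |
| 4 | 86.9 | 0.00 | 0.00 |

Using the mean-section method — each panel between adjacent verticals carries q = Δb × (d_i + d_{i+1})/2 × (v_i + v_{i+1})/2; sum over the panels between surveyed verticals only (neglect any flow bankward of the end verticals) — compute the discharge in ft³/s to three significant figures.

365 ft³/s

Panel 1-2: Δb = 42.6 ft, d̄ = (0.00+3.89)/2 = 1.945, v̄ = (0.00+2.72)/2 = 1.36 → q = 42.6×1.945×1.36 = 112.7 ft³/s
Panel 2-3: Δb = 27 ft, d̄ = (3.89+3.10)/2 = 3.495, v̄ = (2.72+2.05)/2 = 2.385 → q = 27×3.495×2.385 = 225.1 ft³/s
Panel 3-4: Δb = 17.3 ft, d̄ = (3.10+0.00)/2 = 1.55, v̄ = (2.05+0.00)/2 = 1.025 → q = 17.3×1.55×1.025 = 27.49 ft³/s
Q = Σ q = 365.2 ft³/s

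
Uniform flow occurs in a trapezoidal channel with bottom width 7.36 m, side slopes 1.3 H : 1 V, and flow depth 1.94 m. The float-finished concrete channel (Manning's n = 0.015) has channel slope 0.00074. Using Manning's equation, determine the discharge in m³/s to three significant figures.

43.4 m³/s

A = (b + z·y)·y = (7.36 + 1.3×1.94)×1.94 = 19.17 m²
P = b + 2y√(1+z²) = 7.36 + 2×1.94×√(1+1.3²) = 13.72 m
R = A/P = 19.17/13.72 = 1.397 m
Q = (1/n)·A·R^(2/3)·S^(1/2) = (1/0.015) × 19.17 × 1.397^(2/3) × 0.00074^(1/2) = 43.45 m³/s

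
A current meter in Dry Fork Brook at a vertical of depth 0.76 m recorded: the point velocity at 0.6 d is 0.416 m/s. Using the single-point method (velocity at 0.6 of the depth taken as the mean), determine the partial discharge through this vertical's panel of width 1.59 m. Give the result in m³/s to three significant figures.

0.503 m³/s

v̄ = v₀.₆ = 0.416 m/s
q = v̄ × d × w = 0.4160 × 0.76 × 1.59 = 0.5027 m³/s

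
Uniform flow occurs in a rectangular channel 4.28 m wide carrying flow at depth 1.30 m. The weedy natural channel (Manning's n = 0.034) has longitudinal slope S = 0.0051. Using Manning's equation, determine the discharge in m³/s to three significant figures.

10.1 m³/s

A = b·y = 4.28 × 1.30 = 5.564 m²
P = b + 2y = 4.28 + 2×1.30 = 6.880 m
R = A/P = 5.564/6.880 = 0.8087 m
Q = (1/n)·A·R^(2/3)·S^(1/2) = (1/0.034) × 5.564 × 0.8087^(2/3) × 0.0051^(1/2) = 10.14 m³/s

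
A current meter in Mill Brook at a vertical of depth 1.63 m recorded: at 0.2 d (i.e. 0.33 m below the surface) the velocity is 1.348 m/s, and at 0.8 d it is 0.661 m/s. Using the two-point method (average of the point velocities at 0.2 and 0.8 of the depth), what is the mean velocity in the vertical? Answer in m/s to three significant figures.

1.00 m/s

v̄ = (1.348 + 0.661) / 2 = 1.005 m/s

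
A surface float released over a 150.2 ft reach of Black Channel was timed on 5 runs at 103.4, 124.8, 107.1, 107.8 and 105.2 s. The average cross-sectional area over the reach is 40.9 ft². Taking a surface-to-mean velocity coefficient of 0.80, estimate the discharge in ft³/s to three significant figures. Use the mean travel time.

44.8 ft³/s

t̄ = (103.4 + 124.8 + 107.1 + 107.8 + 105.2) / 5 = 109.66 s
v_surface = L / t̄ = 150.2 / 109.66 = 1.370 ft/s
v_mean = 0.80 × 1.370 = 1.096 ft/s
Q = A × v_mean = 40.9 × 1.096 = 44.82 ft³/s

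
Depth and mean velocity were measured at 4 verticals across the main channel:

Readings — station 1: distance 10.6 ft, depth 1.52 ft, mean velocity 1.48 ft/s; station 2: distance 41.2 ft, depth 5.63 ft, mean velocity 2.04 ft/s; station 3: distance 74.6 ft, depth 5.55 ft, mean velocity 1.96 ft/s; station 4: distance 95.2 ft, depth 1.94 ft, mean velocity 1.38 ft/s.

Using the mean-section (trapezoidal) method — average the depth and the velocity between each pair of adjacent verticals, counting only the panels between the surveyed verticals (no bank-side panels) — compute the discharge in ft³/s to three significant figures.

695 ft³/s

Panel 1-2: Δb = 30.6 ft, d̄ = (1.52+5.63)/2 = 3.575, v̄ = (1.48+2.04)/2 = 1.76 → q = 30.6×3.575×1.76 = 192.5 ft³/s
Panel 2-3: Δb = 33.4 ft, d̄ = (5.63+5.55)/2 = 5.59, v̄ = (2.04+1.96)/2 = 2 → q = 33.4×5.59×2 = 373.4 ft³/s
Panel 3-4: Δb = 20.6 ft, d̄ = (5.55+1.94)/2 = 3.745, v̄ = (1.96+1.38)/2 = 1.67 → q = 20.6×3.745×1.67 = 128.8 ft³/s
Q = Σ q = 694.8 ft³/s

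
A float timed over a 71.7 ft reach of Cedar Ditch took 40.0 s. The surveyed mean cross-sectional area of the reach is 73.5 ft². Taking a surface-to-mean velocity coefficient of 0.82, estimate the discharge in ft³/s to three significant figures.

v_surface = L / t̄ = 71.7 / 40 = 1.793 ft/s
v_mean = 0.82 × 1.793 = 1.470 ft/s
Q = A × v_mean = 73.5 × 1.470 = 108.0 ft³/s

108 ft³/s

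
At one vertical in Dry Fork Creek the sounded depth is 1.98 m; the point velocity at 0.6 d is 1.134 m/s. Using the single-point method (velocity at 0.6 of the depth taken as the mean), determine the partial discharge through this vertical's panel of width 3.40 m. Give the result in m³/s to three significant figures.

v̄ = v₀.₆ = 1.134 m/s
q = v̄ × d × w = 1.134 × 1.98 × 3.40 = 7.634 m³/s

7.63 m³/s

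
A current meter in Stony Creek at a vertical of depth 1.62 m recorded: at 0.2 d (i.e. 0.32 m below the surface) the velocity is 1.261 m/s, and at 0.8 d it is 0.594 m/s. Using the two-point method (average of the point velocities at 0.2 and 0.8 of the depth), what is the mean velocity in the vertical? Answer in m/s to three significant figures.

0.928 m/s

v̄ = (1.261 + 0.594) / 2 = 0.9275 m/s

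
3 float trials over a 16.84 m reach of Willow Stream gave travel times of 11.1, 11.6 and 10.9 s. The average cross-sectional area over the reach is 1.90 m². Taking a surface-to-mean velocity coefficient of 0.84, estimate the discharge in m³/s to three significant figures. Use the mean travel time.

2.40 m³/s

t̄ = (11.1 + 11.6 + 10.9) / 3 = 11.2 s
v_surface = L / t̄ = 16.84 / 11.2 = 1.504 m/s
v_mean = 0.84 × 1.504 = 1.263 m/s
Q = A × v_mean = 1.90 × 1.263 = 2.400 m³/s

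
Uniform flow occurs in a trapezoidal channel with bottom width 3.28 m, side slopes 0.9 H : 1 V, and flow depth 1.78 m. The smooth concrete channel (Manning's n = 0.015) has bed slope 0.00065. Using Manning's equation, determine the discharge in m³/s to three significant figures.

A = (b + z·y)·y = (3.28 + 0.9×1.78)×1.78 = 8.690 m²
P = b + 2y√(1+z²) = 3.28 + 2×1.78×√(1+0.9²) = 8.069 m
R = A/P = 8.690/8.069 = 1.077 m
Q = (1/n)·A·R^(2/3)·S^(1/2) = (1/0.015) × 8.690 × 1.077^(2/3) × 0.00065^(1/2) = 15.52 m³/s

15.5 m³/s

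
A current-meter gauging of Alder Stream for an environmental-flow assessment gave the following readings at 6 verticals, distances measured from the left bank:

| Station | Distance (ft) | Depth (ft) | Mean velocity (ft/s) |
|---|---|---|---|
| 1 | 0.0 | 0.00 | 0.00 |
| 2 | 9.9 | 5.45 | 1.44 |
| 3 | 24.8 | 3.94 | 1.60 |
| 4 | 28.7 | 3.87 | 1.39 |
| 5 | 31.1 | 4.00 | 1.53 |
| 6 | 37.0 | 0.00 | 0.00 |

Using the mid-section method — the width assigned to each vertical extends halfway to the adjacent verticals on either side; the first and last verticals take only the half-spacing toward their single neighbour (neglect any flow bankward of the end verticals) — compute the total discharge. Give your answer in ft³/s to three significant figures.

199 ft³/s

w_2 = (24.8 − 0.0)/2 = 12.4 ft; q_2 = 1.44 × 5.45 × 12.4 = 97.32 ft³/s
w_3 = (28.7 − 9.9)/2 = 9.4 ft; q_3 = 1.60 × 3.94 × 9.4 = 59.26 ft³/s
w_4 = (31.1 − 24.8)/2 = 3.15 ft; q_4 = 1.39 × 3.87 × 3.15 = 16.94 ft³/s
w_5 = (37.0 − 28.7)/2 = 4.15 ft; q_5 = 1.53 × 4.00 × 4.15 = 25.40 ft³/s
Stations 1, 6 contribute zero (depth or velocity is 0).
Q = Σ qᵢ = 198.9 ft³/s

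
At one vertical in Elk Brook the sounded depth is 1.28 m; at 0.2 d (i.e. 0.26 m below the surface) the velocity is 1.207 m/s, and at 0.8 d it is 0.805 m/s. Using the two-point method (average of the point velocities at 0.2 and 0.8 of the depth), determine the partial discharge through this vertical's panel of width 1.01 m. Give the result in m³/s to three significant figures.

1.30 m³/s

v̄ = (1.207 + 0.805) / 2 = 1.006 m/s
q = v̄ × d × w = 1.006 × 1.28 × 1.01 = 1.301 m³/s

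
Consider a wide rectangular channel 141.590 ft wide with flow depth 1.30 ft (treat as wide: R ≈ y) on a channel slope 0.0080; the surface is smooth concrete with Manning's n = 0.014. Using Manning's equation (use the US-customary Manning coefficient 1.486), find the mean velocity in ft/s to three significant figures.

11.3 ft/s

A = b·y = 141.590 × 1.30 = 184.1 ft²
Wide channel: R ≈ y = 1.30 ft
Q = (1.486/n)·A·R^(2/3)·S^(1/2) = (1.486/0.014) × 184.1 × 1.300^(2/3) × 0.0080^(1/2) = 2081 ft³/s
V = Q/A = 2081/184.1 = 11.31 ft/s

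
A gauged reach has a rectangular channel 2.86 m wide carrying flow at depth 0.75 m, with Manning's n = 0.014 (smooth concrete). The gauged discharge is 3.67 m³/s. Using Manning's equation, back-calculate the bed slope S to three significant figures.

0.00148

A = b·y = 2.86 × 0.75 = 2.145 m²
P = b + 2y = 2.86 + 2×0.75 = 4.360 m
R = A/P = 2.145/4.360 = 0.4920 m
S = (Q·n / (1·A·R^(2/3)))² = (3.67×0.014 / (1×2.145×0.6232))² = 0.001477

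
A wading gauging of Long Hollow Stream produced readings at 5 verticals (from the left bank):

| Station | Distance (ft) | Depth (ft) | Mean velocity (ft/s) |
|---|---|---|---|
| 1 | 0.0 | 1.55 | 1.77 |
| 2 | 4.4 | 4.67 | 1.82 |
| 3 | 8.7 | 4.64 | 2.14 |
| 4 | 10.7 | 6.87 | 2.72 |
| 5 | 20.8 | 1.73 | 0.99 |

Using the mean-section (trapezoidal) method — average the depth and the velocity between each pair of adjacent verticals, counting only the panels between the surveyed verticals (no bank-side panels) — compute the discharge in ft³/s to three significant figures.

Panel 1-2: Δb = 4.4 ft, d̄ = (1.55+4.67)/2 = 3.11, v̄ = (1.77+1.82)/2 = 1.795 → q = 4.4×3.11×1.795 = 24.56 ft³/s
Panel 2-3: Δb = 4.3 ft, d̄ = (4.67+4.64)/2 = 4.655, v̄ = (1.82+2.14)/2 = 1.98 → q = 4.3×4.655×1.98 = 39.63 ft³/s
Panel 3-4: Δb = 2 ft, d̄ = (4.64+6.87)/2 = 5.755, v̄ = (2.14+2.72)/2 = 2.43 → q = 2×5.755×2.43 = 27.97 ft³/s
Panel 4-5: Δb = 10.1 ft, d̄ = (6.87+1.73)/2 = 4.3, v̄ = (2.72+0.99)/2 = 1.855 → q = 10.1×4.3×1.855 = 80.56 ft³/s
Q = Σ q = 172.7 ft³/s

173 ft³/s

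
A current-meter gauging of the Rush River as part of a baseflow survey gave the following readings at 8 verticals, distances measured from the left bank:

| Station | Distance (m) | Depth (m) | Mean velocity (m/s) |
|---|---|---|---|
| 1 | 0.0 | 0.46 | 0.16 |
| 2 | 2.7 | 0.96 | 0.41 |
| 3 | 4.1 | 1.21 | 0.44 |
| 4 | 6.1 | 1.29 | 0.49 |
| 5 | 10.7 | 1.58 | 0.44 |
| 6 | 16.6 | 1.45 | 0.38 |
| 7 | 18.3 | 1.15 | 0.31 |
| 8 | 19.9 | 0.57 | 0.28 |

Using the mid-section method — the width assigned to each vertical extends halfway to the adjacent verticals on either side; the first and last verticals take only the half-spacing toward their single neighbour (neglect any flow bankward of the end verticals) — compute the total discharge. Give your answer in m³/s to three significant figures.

w_1 = (2.7 − 0.0)/2 = 1.35 m; q_1 = 0.16 × 0.46 × 1.35 = 0.09936 m³/s
w_2 = (4.1 − 0.0)/2 = 2.05 m; q_2 = 0.41 × 0.96 × 2.05 = 0.8069 m³/s
w_3 = (6.1 − 2.7)/2 = 1.7 m; q_3 = 0.44 × 1.21 × 1.7 = 0.9051 m³/s
w_4 = (10.7 − 4.1)/2 = 3.3 m; q_4 = 0.49 × 1.29 × 3.3 = 2.086 m³/s
w_5 = (16.6 − 6.1)/2 = 5.25 m; q_5 = 0.44 × 1.58 × 5.25 = 3.650 m³/s
w_6 = (18.3 − 10.7)/2 = 3.8 m; q_6 = 0.38 × 1.45 × 3.8 = 2.094 m³/s
w_7 = (19.9 − 16.6)/2 = 1.65 m; q_7 = 0.31 × 1.15 × 1.65 = 0.5882 m³/s
w_8 = (19.9 − 18.3)/2 = 0.8 m; q_8 = 0.28 × 0.57 × 0.8 = 0.1277 m³/s
Q = Σ qᵢ = 10.36 m³/s

10.4 m³/s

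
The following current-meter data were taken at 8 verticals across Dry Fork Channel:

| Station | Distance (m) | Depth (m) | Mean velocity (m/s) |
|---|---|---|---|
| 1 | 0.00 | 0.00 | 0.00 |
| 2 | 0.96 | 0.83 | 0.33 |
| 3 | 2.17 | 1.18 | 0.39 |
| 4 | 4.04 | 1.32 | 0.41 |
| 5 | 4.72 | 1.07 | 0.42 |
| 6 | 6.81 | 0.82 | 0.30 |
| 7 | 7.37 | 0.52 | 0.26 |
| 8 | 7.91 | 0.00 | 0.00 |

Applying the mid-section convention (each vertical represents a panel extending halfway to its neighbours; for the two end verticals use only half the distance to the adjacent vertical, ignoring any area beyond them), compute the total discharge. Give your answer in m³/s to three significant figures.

2.72 m³/s

w_2 = (2.17 − 0.00)/2 = 1.085 m; q_2 = 0.33 × 0.83 × 1.085 = 0.2972 m³/s
w_3 = (4.04 − 0.96)/2 = 1.54 m; q_3 = 0.39 × 1.18 × 1.54 = 0.7087 m³/s
w_4 = (4.72 − 2.17)/2 = 1.275 m; q_4 = 0.41 × 1.32 × 1.275 = 0.6900 m³/s
w_5 = (6.81 − 4.04)/2 = 1.385 m; q_5 = 0.42 × 1.07 × 1.385 = 0.6224 m³/s
w_6 = (7.37 − 4.72)/2 = 1.325 m; q_6 = 0.30 × 0.82 × 1.325 = 0.3260 m³/s
w_7 = (7.91 − 6.81)/2 = 0.55 m; q_7 = 0.26 × 0.52 × 0.55 = 0.07436 m³/s
Stations 1, 8 contribute zero (depth or velocity is 0).
Q = Σ qᵢ = 2.719 m³/s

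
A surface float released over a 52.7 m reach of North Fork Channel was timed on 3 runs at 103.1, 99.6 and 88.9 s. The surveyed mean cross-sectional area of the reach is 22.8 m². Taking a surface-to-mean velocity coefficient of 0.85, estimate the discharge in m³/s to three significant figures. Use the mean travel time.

t̄ = (103.1 + 99.6 + 88.9) / 3 = 97.2 s
v_surface = L / t̄ = 52.7 / 97.2 = 0.5422 m/s
v_mean = 0.85 × 0.5422 = 0.4609 m/s
Q = A × v_mean = 22.8 × 0.4609 = 10.51 m³/s

10.5 m³/s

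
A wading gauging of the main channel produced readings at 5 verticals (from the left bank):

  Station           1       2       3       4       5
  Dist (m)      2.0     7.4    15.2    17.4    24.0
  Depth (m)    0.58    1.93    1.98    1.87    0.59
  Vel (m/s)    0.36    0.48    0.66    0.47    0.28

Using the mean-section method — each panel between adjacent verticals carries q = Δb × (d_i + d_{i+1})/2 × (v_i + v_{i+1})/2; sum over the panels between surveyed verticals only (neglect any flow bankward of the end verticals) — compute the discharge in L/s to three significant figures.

17000 L/s

Panel 1-2: Δb = 5.4 m, d̄ = (0.58+1.93)/2 = 1.255, v̄ = (0.36+0.48)/2 = 0.42 → q = 5.4×1.255×0.42 = 2.846 m³/s
Panel 2-3: Δb = 7.8 m, d̄ = (1.93+1.98)/2 = 1.955, v̄ = (0.48+0.66)/2 = 0.57 → q = 7.8×1.955×0.57 = 8.692 m³/s
Panel 3-4: Δb = 2.2 m, d̄ = (1.98+1.87)/2 = 1.925, v̄ = (0.66+0.47)/2 = 0.565 → q = 2.2×1.925×0.565 = 2.393 m³/s
Panel 4-5: Δb = 6.6 m, d̄ = (1.87+0.59)/2 = 1.23, v̄ = (0.47+0.28)/2 = 0.375 → q = 6.6×1.23×0.375 = 3.044 m³/s
Q = Σ q = 16.98 m³/s
= 16.98 × 1000 = 16980 L/s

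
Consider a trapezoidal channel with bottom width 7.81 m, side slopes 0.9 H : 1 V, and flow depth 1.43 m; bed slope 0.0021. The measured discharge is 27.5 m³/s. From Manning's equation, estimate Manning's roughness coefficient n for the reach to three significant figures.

A = (b + z·y)·y = (7.81 + 0.9×1.43)×1.43 = 13.01 m²
P = b + 2y√(1+z²) = 7.81 + 2×1.43×√(1+0.9²) = 11.66 m
R = A/P = 13.01/11.66 = 1.116 m
n = (1/Q)·A·R^(2/3)·S^(1/2) = (1/27.5) × 13.01 × 1.076 × 0.04583 = 0.02332

0.0233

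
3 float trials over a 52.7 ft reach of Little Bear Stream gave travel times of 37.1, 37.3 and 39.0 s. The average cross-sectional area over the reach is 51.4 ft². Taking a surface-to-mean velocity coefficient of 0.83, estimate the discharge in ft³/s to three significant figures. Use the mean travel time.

t̄ = (37.1 + 37.3 + 39.0) / 3 = 37.8 s
v_surface = L / t̄ = 52.7 / 37.8 = 1.394 ft/s
v_mean = 0.83 × 1.394 = 1.157 ft/s
Q = A × v_mean = 51.4 × 1.157 = 59.48 ft³/s

59.5 ft³/s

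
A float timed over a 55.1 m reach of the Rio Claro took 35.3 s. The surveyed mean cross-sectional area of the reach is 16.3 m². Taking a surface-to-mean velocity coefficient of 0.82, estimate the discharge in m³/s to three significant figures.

v_surface = L / t̄ = 55.1 / 35.3 = 1.561 m/s
v_mean = 0.82 × 1.561 = 1.280 m/s
Q = A × v_mean = 16.3 × 1.280 = 20.86 m³/s

20.9 m³/s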